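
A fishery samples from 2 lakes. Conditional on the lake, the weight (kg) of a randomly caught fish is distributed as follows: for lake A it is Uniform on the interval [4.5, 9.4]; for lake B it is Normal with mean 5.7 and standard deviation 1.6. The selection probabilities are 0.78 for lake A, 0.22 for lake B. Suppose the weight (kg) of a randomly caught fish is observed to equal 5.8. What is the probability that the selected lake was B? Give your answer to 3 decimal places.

Likelihoods f(5.8 | ·): A: 0.204082; B: 0.248852.
Posterior ∝ prior × likelihood. Numerator for B: 0.22·0.248852 = 0.0547475.
Normalizing constant: 0.78·0.204082 + 0.22·0.248852 = 0.213931.
P(B | observation) = 0.0547475 / 0.213931 = 0.255912.

0.256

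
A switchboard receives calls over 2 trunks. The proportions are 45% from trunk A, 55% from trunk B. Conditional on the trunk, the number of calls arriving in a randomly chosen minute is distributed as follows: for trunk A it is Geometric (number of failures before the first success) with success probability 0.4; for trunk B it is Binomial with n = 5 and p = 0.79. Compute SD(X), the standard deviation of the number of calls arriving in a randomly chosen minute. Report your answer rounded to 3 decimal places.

Per component, A: μ=1.5, E[X²]=6; B: μ=3.95, E[X²]=16.432.
E[X] = 0.45·1.5 + 0.55·3.95 = 2.8475.
E[X²] = 0.45·6 + 0.55·16.432 = 11.7376.
Var(X) = E[X²] − (E[X])² = 11.7376 − 8.10826 = 3.62934.
SD(X) = √3.62934 = 1.90508.

1.905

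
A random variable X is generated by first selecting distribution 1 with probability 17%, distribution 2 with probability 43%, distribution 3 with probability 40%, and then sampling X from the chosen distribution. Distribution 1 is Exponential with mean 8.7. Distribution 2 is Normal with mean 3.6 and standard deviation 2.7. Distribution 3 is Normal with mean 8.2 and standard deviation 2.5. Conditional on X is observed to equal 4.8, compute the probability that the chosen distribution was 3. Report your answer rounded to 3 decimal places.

0.269

Likelihoods f(4.8 | ·): 1: 0.0662018; 2: 0.133861; 3: 0.0632899.
Posterior ∝ prior × likelihood. Numerator for 3: 0.4·0.0632899 = 0.025316.
Normalizing constant: 0.17·0.0662018 + 0.43·0.133861 + 0.4·0.0632899 = 0.0941304.
P(3 | observation) = 0.025316 / 0.0941304 = 0.268946.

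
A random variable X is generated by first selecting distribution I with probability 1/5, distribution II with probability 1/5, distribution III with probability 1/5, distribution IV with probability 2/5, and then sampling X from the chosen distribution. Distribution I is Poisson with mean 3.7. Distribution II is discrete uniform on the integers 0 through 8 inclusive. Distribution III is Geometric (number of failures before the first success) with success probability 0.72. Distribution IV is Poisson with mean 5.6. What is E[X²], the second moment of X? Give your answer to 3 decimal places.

For each component E[X²] = Var + (mean)², giving I: 17.39; II: 22.6667; III: 0.691358; IV: 36.96.
Overall E[X²] = 0.2·17.39 + 0.2·22.6667 + 0.2·0.691358 + 0.4·36.96 = 22.9336.

22.934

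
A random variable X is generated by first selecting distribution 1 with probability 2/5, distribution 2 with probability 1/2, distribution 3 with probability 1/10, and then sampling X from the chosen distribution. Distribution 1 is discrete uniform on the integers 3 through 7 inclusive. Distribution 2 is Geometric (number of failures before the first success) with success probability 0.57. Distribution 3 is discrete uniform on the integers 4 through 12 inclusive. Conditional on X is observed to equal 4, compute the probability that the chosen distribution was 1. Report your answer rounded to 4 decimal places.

Likelihoods P(X=4 | ·): 1: 0.2; 2: 0.0194872; 3: 0.111111.
Posterior ∝ prior × likelihood. Numerator for 1: 0.4·0.2 = 0.08.
Normalizing constant: 0.4·0.2 + 0.5·0.0194872 + 0.1·0.111111 = 0.100855.
P(1 | observation) = 0.08 / 0.100855 = 0.79322.

0.7932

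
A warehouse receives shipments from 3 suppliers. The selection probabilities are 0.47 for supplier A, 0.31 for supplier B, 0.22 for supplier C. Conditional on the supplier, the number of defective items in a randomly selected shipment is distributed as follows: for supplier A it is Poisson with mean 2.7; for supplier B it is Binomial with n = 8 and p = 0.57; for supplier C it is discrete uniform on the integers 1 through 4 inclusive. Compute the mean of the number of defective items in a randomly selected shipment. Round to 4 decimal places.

3.2326

Component means — A: 2.7; B: 4.56; C: 2.5.
E[X] = 0.47·2.7 + 0.31·4.56 + 0.22·2.5 = 3.2326.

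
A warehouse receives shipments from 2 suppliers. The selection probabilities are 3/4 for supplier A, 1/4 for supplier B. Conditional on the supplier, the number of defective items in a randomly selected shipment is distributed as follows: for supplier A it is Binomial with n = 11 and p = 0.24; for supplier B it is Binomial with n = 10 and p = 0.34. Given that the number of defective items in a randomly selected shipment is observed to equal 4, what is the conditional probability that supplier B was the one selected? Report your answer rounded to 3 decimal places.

Likelihoods P(X=4 | ·): A: 0.160344; B: 0.231952.
Posterior ∝ prior × likelihood. Numerator for B: 0.25·0.231952 = 0.0579881.
Normalizing constant: 0.75·0.160344 + 0.25·0.231952 = 0.178246.
P(B | observation) = 0.0579881 / 0.178246 = 0.325325.

0.325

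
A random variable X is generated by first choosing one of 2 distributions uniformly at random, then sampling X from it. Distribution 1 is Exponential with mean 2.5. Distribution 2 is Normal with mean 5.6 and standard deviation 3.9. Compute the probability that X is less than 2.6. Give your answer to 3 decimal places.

0.434

Conditional on each component, P(X < 2.6): 1: 0.646545; 2: 0.220878.
By total probability, P(X < 2.6) = 0.5·0.646545 + 0.5·0.220878 = 0.433712.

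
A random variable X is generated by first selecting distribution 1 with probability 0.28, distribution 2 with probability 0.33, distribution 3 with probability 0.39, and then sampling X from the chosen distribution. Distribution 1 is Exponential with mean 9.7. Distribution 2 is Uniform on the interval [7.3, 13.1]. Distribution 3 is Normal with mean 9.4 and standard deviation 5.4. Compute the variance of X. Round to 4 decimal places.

38.7580

Per component, 1: μ=9.7, E[X²]=188.18; 2: μ=10.2, E[X²]=106.843; 3: μ=9.4, E[X²]=117.52.
E[X] = 0.28·9.7 + 0.33·10.2 + 0.39·9.4 = 9.748.
E[X²] = 0.28·188.18 + 0.33·106.843 + 0.39·117.52 = 133.781.
Var(X) = E[X²] − (E[X])² = 133.781 − 95.0235 = 38.758.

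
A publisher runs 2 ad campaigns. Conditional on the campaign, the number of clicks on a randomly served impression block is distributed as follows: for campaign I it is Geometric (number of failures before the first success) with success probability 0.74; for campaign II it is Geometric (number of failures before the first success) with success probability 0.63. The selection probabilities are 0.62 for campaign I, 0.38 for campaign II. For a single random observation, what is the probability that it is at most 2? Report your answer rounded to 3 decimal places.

Conditional on each campaign, P(X ≤ 2): I: 0.982424; II: 0.949347.
By total probability, P(X ≤ 2) = 0.62·0.982424 + 0.38·0.949347 = 0.969855.

0.970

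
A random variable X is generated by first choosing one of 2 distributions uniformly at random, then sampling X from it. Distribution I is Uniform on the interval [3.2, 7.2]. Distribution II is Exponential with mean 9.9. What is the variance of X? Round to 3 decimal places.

Per component, I: μ=5.2, E[X²]=28.3733; II: μ=9.9, E[X²]=196.02.
E[X] = 0.5·5.2 + 0.5·9.9 = 7.55.
E[X²] = 0.5·28.3733 + 0.5·196.02 = 112.197.
Var(X) = E[X²] − (E[X])² = 112.197 − 57.0025 = 55.1942.

55.194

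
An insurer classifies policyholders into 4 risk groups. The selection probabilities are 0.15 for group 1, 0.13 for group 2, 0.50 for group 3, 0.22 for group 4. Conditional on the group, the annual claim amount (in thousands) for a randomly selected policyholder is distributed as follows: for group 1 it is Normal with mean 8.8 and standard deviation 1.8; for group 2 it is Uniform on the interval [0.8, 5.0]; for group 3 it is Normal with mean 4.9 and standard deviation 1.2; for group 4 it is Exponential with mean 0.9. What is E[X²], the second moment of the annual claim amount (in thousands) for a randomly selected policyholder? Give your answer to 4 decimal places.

For each component E[X²] = Var + (mean)², giving 1: 80.68; 2: 9.88; 3: 25.45; 4: 1.62.
Overall E[X²] = 0.15·80.68 + 0.13·9.88 + 0.5·25.45 + 0.22·1.62 = 26.4678.

26.4678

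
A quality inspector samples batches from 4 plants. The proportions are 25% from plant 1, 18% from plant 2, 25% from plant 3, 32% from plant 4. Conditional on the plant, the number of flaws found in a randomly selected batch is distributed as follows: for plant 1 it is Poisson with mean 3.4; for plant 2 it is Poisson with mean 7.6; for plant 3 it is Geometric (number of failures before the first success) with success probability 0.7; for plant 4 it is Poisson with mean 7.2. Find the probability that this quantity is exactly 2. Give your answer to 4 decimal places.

Conditional on each plant, P(X = 2): 1: 0.192898; 2: 0.014453; 3: 0.063; 4: 0.0193515.
By total probability, P(X = 2) = 0.25·0.192898 + 0.18·0.014453 + 0.25·0.063 + 0.32·0.0193515 = 0.0727684.

0.0728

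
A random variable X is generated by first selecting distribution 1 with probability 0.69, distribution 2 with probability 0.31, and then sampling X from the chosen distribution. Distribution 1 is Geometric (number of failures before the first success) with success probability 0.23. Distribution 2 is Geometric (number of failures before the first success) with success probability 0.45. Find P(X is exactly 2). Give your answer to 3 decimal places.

Conditional on each component, P(X = 2): 1: 0.136367; 2: 0.136125.
By total probability, P(X = 2) = 0.69·0.136367 + 0.31·0.136125 = 0.136292.

0.136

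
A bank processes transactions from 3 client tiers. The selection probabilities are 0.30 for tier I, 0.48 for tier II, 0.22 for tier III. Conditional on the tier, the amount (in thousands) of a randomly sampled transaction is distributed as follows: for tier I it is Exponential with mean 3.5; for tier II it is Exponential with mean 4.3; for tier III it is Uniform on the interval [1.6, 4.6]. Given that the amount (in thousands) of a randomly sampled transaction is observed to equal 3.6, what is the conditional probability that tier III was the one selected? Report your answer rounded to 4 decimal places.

0.4815

Likelihoods f(3.6 | ·): I: 0.102148; II: 0.100678; III: 0.333333.
Posterior ∝ prior × likelihood. Numerator for III: 0.22·0.333333 = 0.0733333.
Normalizing constant: 0.3·0.102148 + 0.48·0.100678 + 0.22·0.333333 = 0.152303.
P(III | observation) = 0.0733333 / 0.152303 = 0.481495.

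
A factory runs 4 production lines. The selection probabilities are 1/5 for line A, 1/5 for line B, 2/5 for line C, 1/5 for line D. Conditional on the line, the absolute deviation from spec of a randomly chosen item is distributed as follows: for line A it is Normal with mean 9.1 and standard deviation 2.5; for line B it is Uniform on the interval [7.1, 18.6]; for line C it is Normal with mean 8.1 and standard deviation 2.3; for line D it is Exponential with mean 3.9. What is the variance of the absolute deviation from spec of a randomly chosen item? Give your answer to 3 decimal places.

16.757

Per component, A: μ=9.1, E[X²]=89.06; B: μ=12.85, E[X²]=176.143; C: μ=8.1, E[X²]=70.9; D: μ=3.9, E[X²]=30.42.
E[X] = 0.2·9.1 + 0.2·12.85 + 0.4·8.1 + 0.2·3.9 = 8.41.
E[X²] = 0.2·89.06 + 0.2·176.143 + 0.4·70.9 + 0.2·30.42 = 87.4847.
Var(X) = E[X²] − (E[X])² = 87.4847 − 70.7281 = 16.7566.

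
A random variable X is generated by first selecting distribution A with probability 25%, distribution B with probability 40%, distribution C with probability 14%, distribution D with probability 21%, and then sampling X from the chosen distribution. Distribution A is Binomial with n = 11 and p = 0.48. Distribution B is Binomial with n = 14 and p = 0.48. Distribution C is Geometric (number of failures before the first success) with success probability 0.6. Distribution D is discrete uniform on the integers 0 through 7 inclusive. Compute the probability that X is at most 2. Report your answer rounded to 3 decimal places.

Conditional on each component, P(X ≤ 2): A: 0.0436112; B: 0.00966686; C: 0.936; D: 0.375.
By total probability, P(X ≤ 2) = 0.25·0.0436112 + 0.4·0.00966686 + 0.14·0.936 + 0.21·0.375 = 0.22456.

0.225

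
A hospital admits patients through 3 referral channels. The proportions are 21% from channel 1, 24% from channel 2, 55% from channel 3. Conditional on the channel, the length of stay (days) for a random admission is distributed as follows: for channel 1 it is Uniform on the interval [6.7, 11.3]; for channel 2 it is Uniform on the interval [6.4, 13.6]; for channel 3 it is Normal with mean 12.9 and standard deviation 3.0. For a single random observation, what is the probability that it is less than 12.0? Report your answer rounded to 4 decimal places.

Conditional on each channel, P(X < 12.0): 1: 1; 2: 0.777778; 3: 0.382089.
By total probability, P(X < 12.0) = 0.21·1 + 0.24·0.777778 + 0.55·0.382089 = 0.606815.

0.6068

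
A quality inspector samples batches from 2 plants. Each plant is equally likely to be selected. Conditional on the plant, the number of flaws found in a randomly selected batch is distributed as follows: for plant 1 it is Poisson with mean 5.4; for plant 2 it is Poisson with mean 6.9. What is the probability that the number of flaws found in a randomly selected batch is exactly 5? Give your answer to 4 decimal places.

0.1521

Conditional on each plant, P(X = 5): 1: 0.172821; 2: 0.131351.
By total probability, P(X = 5) = 0.5·0.172821 + 0.5·0.131351 = 0.152086.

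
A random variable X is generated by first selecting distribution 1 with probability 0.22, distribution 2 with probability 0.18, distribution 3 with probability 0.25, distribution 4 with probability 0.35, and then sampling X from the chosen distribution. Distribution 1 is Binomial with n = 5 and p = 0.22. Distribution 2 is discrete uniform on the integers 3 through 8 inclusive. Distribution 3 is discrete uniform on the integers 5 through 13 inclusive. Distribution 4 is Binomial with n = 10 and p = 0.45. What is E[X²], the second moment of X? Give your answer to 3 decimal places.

36.295

For each component E[X²] = Var + (mean)², giving 1: 2.068; 2: 33.1667; 3: 87.6667; 4: 22.725.
Overall E[X²] = 0.22·2.068 + 0.18·33.1667 + 0.25·87.6667 + 0.35·22.725 = 36.2954.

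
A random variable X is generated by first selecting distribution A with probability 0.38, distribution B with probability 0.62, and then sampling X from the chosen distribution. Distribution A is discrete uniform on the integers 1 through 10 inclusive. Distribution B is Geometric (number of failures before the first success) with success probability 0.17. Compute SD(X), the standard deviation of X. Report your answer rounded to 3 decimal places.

4.586

Per component, A: μ=5.5, E[X²]=38.5; B: μ=4.88235, E[X²]=52.5571.
E[X] = 0.38·5.5 + 0.62·4.88235 = 5.11706.
E[X²] = 0.38·38.5 + 0.62·52.5571 = 47.2154.
Var(X) = E[X²] − (E[X])² = 47.2154 − 26.1843 = 21.0311.
SD(X) = √21.0311 = 4.58597.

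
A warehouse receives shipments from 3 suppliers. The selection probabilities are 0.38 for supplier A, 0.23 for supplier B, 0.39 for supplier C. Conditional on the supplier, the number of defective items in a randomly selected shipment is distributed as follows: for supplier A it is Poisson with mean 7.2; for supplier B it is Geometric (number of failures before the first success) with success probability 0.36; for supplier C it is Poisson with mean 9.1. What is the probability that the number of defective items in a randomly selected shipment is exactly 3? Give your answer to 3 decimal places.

0.045

Conditional on each supplier, P(X = 3): A: 0.0464436; B: 0.0943718; C: 0.0140247.
By total probability, P(X = 3) = 0.38·0.0464436 + 0.23·0.0943718 + 0.39·0.0140247 = 0.0448237.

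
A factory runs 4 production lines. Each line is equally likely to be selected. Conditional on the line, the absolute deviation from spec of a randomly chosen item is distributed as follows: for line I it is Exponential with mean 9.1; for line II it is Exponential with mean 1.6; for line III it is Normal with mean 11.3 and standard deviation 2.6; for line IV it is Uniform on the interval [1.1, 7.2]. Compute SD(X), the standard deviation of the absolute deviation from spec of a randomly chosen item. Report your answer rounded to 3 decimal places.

6.216

Per component, I: μ=9.1, E[X²]=165.62; II: μ=1.6, E[X²]=5.12; III: μ=11.3, E[X²]=134.45; IV: μ=4.15, E[X²]=20.3233.
E[X] = 0.25·9.1 + 0.25·1.6 + 0.25·11.3 + 0.25·4.15 = 6.5375.
E[X²] = 0.25·165.62 + 0.25·5.12 + 0.25·134.45 + 0.25·20.3233 = 81.3783.
Var(X) = E[X²] − (E[X])² = 81.3783 − 42.7389 = 38.6394.
SD(X) = √38.6394 = 6.21606.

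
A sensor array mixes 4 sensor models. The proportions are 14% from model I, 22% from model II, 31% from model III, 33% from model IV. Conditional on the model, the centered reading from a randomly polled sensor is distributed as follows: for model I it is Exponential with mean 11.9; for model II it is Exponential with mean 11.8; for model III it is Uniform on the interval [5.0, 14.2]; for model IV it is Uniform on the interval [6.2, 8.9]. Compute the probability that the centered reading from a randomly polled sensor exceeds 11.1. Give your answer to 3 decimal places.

0.245

Conditional on each model, P(X > 11.1): I: 0.393461; II: 0.390363; III: 0.336957; IV: 0.
By total probability, P(X > 11.1) = 0.14·0.393461 + 0.22·0.390363 + 0.31·0.336957 + 0.33·0 = 0.245421.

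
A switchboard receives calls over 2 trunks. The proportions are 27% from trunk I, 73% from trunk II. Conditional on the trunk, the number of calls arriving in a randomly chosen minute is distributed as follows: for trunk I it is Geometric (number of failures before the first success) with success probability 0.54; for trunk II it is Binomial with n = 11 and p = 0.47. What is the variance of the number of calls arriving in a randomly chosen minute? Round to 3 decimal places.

6.101

Per component, I: μ=0.851852, E[X²]=2.30316; II: μ=5.17, E[X²]=29.469.
E[X] = 0.27·0.851852 + 0.73·5.17 = 4.0041.
E[X²] = 0.27·2.30316 + 0.73·29.469 = 22.1342.
Var(X) = E[X²] − (E[X])² = 22.1342 − 16.0328 = 6.10141.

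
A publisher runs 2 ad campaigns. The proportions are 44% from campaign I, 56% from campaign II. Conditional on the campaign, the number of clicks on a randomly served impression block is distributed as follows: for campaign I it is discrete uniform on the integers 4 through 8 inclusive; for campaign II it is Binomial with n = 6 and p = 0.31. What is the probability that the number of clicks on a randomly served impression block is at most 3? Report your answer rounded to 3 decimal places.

Conditional on each campaign, P(X ≤ 3): I: 0; II: 0.921307.
By total probability, P(X ≤ 3) = 0.44·0 + 0.56·0.921307 = 0.515932.

0.516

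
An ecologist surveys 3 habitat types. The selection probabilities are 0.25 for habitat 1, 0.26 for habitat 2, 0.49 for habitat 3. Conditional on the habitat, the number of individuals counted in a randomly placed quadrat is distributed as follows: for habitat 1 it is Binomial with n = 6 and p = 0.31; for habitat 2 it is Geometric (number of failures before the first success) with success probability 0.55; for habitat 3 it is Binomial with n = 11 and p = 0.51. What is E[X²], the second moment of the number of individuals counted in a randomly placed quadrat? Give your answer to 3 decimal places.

For each component E[X²] = Var + (mean)², giving 1: 4.743; 2: 2.15702; 3: 34.221.
Overall E[X²] = 0.25·4.743 + 0.26·2.15702 + 0.49·34.221 = 18.5149.

18.515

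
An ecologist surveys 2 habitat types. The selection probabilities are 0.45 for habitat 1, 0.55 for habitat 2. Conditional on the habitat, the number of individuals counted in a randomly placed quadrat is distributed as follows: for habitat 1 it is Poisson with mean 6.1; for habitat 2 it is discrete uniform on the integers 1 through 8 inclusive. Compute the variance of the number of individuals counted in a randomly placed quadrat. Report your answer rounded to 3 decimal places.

6.266

Per component, 1: μ=6.1, E[X²]=43.31; 2: μ=4.5, E[X²]=25.5.
E[X] = 0.45·6.1 + 0.55·4.5 = 5.22.
E[X²] = 0.45·43.31 + 0.55·25.5 = 33.5145.
Var(X) = E[X²] − (E[X])² = 33.5145 − 27.2484 = 6.2661.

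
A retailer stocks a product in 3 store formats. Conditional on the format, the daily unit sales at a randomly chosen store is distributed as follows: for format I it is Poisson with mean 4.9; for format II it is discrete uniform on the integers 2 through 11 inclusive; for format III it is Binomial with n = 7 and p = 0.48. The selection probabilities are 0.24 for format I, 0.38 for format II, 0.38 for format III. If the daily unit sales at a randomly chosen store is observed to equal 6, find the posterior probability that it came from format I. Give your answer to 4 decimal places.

Likelihoods P(X=6 | ·): I: 0.143153; II: 0.1; III: 0.0445193.
Posterior ∝ prior × likelihood. Numerator for I: 0.24·0.143153 = 0.0343568.
Normalizing constant: 0.24·0.143153 + 0.38·0.1 + 0.38·0.0445193 = 0.0892741.
P(I | observation) = 0.0343568 / 0.0892741 = 0.384846.

0.3848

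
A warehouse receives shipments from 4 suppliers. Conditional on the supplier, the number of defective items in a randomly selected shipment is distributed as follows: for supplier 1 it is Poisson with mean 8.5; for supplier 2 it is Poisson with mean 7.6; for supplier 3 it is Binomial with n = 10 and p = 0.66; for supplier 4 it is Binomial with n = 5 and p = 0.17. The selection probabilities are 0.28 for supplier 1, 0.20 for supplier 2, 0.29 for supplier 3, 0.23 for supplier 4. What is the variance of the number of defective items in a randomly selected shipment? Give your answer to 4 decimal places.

13.1795

Per component, 1: μ=8.5, E[X²]=80.75; 2: μ=7.6, E[X²]=65.36; 3: μ=6.6, E[X²]=45.804; 4: μ=0.85, E[X²]=1.428.
E[X] = 0.28·8.5 + 0.2·7.6 + 0.29·6.6 + 0.23·0.85 = 6.0095.
E[X²] = 0.28·80.75 + 0.2·65.36 + 0.29·45.804 + 0.23·1.428 = 49.2936.
Var(X) = E[X²] − (E[X])² = 49.2936 − 36.1141 = 13.1795.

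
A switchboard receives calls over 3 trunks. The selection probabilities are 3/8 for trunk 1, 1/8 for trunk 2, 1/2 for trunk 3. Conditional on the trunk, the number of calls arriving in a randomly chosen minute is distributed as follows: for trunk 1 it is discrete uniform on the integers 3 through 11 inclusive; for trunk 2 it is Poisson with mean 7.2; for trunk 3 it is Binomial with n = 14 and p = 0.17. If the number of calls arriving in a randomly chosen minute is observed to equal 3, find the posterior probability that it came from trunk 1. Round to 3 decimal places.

Likelihoods P(X=3 | ·): 1: 0.111111; 2: 0.0464436; 3: 0.230307.
Posterior ∝ prior × likelihood. Numerator for 1: 0.375·0.111111 = 0.0416667.
Normalizing constant: 0.375·0.111111 + 0.125·0.0464436 + 0.5·0.230307 = 0.162626.
P(1 | observation) = 0.0416667 / 0.162626 = 0.256212.

0.256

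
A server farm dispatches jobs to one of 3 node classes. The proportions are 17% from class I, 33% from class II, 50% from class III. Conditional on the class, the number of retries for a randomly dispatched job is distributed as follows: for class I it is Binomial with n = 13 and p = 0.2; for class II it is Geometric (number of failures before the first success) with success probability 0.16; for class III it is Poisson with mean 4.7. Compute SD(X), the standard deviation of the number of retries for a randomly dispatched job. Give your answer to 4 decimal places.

3.7882

Per component, I: μ=2.6, E[X²]=8.84; II: μ=5.25, E[X²]=60.375; III: μ=4.7, E[X²]=26.79.
E[X] = 0.17·2.6 + 0.33·5.25 + 0.5·4.7 = 4.5245.
E[X²] = 0.17·8.84 + 0.33·60.375 + 0.5·26.79 = 34.8216.
Var(X) = E[X²] − (E[X])² = 34.8216 − 20.4711 = 14.3504.
SD(X) = √14.3504 = 3.7882.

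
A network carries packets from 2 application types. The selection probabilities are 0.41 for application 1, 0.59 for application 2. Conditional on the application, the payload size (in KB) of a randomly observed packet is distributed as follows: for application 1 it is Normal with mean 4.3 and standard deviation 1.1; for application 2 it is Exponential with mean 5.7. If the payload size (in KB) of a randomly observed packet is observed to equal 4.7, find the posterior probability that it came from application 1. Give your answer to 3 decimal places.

0.754

Likelihoods f(4.7 | ·): 1: 0.339472; 2: 0.0769171.
Posterior ∝ prior × likelihood. Numerator for 1: 0.41·0.339472 = 0.139183.
Normalizing constant: 0.41·0.339472 + 0.59·0.0769171 = 0.184565.
P(1 | observation) = 0.139183 / 0.184565 = 0.754118.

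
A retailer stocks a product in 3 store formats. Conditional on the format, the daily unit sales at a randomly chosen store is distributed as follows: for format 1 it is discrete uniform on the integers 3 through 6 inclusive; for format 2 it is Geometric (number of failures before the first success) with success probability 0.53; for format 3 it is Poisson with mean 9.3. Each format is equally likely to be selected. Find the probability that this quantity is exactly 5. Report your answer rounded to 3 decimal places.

Conditional on each format, P(X = 5): 1: 0.25; 2: 0.0121553; 3: 0.0530023.
By total probability, P(X = 5) = 0.333333·0.25 + 0.333333·0.0121553 + 0.333333·0.0530023 = 0.105053.

0.105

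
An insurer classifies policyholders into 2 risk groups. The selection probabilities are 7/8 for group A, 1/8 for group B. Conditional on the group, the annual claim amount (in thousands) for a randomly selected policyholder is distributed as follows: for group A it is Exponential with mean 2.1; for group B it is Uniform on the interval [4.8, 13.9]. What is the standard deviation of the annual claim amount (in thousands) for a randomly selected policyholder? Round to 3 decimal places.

3.236

Per component, A: μ=2.1, E[X²]=8.82; B: μ=9.35, E[X²]=94.3233.
E[X] = 0.875·2.1 + 0.125·9.35 = 3.00625.
E[X²] = 0.875·8.82 + 0.125·94.3233 = 19.5079.
Var(X) = E[X²] − (E[X])² = 19.5079 − 9.03754 = 10.4704.
SD(X) = √10.4704 = 3.2358.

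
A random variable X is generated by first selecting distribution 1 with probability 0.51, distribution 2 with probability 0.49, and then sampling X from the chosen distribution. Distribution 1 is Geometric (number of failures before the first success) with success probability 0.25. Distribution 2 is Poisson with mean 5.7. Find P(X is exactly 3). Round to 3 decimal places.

Conditional on each component, P(X = 3): 1: 0.105469; 2: 0.103275.
By total probability, P(X = 3) = 0.51·0.105469 + 0.49·0.103275 = 0.104394.

0.104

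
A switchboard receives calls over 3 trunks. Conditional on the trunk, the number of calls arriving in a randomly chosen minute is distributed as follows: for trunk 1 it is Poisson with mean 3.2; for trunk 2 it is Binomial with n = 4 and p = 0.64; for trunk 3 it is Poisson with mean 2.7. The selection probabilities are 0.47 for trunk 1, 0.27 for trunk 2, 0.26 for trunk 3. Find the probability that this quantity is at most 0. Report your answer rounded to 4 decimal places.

0.0412

Conditional on each trunk, P(X ≤ 0): 1: 0.0407622; 2: 0.0167962; 3: 0.0672055.
By total probability, P(X ≤ 0) = 0.47·0.0407622 + 0.27·0.0167962 + 0.26·0.0672055 = 0.0411666.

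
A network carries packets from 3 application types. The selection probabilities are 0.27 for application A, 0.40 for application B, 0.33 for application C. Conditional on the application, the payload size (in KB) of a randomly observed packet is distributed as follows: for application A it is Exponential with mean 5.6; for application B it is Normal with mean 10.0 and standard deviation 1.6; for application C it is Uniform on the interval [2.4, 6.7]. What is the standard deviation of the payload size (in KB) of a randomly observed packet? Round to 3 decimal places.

Per component, A: μ=5.6, E[X²]=62.72; B: μ=10, E[X²]=102.56; C: μ=4.55, E[X²]=22.2433.
E[X] = 0.27·5.6 + 0.4·10 + 0.33·4.55 = 7.0135.
E[X²] = 0.27·62.72 + 0.4·102.56 + 0.33·22.2433 = 65.2987.
Var(X) = E[X²] − (E[X])² = 65.2987 − 49.1892 = 16.1095.
SD(X) = √16.1095 = 4.01367.

4.014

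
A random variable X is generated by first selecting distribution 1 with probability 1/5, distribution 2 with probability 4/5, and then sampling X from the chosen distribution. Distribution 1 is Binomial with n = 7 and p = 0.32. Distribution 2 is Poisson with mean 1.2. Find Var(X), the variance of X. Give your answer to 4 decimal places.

Per component, 1: μ=2.24, E[X²]=6.5408; 2: μ=1.2, E[X²]=2.64.
E[X] = 0.2·2.24 + 0.8·1.2 = 1.408.
E[X²] = 0.2·6.5408 + 0.8·2.64 = 3.42016.
Var(X) = E[X²] − (E[X])² = 3.42016 − 1.98246 = 1.4377.

1.4377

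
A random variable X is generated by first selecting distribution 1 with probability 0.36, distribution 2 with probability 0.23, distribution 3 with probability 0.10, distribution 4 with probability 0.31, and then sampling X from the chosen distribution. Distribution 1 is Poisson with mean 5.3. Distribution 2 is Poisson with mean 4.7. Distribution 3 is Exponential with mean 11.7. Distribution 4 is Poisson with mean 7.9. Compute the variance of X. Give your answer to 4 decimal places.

Per component, 1: μ=5.3, E[X²]=33.39; 2: μ=4.7, E[X²]=26.79; 3: μ=11.7, E[X²]=273.78; 4: μ=7.9, E[X²]=70.31.
E[X] = 0.36·5.3 + 0.23·4.7 + 0.1·11.7 + 0.31·7.9 = 6.608.
E[X²] = 0.36·33.39 + 0.23·26.79 + 0.1·273.78 + 0.31·70.31 = 67.3562.
Var(X) = E[X²] − (E[X])² = 67.3562 − 43.6657 = 23.6905.

23.6905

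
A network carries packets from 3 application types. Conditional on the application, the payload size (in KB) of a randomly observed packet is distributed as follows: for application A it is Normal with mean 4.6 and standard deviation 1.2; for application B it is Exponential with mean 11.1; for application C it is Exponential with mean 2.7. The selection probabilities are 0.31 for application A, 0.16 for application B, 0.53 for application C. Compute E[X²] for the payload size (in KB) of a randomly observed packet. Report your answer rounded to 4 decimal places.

For each component E[X²] = Var + (mean)², giving A: 22.6; B: 246.42; C: 14.58.
Overall E[X²] = 0.31·22.6 + 0.16·246.42 + 0.53·14.58 = 54.1606.

54.1606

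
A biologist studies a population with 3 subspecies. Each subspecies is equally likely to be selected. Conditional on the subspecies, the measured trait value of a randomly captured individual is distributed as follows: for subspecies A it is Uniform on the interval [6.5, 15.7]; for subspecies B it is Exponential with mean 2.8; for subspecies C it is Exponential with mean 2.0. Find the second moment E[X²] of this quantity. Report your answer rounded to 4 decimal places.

For each component E[X²] = Var + (mean)², giving A: 130.263; B: 15.68; C: 8.
Overall E[X²] = 0.333333·130.263 + 0.333333·15.68 + 0.333333·8 = 51.3144.

51.3144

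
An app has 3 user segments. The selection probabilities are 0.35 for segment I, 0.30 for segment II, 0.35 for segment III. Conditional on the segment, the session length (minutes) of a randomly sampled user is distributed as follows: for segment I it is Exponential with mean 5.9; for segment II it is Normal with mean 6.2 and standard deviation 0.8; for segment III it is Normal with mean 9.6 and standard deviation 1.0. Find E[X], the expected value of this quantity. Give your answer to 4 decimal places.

Component means — I: 5.9; II: 6.2; III: 9.6.
E[X] = 0.35·5.9 + 0.3·6.2 + 0.35·9.6 = 7.285.

7.2850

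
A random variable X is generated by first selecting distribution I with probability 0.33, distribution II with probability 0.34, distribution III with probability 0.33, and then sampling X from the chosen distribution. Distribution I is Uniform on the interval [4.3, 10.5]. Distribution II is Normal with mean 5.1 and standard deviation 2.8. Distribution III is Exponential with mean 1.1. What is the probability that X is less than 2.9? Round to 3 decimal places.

Conditional on each component, P(X < 2.9): I: 0; II: 0.216017; III: 0.928379.
By total probability, P(X < 2.9) = 0.33·0 + 0.34·0.216017 + 0.33·0.928379 = 0.379811.

0.380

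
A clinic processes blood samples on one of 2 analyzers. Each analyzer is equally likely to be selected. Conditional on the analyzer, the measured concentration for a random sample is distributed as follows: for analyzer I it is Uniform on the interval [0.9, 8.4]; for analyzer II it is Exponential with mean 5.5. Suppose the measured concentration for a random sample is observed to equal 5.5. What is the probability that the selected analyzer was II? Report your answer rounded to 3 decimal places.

0.334

Likelihoods f(5.5 | ·): I: 0.133333; II: 0.0668872.
Posterior ∝ prior × likelihood. Numerator for II: 0.5·0.0668872 = 0.0334436.
Normalizing constant: 0.5·0.133333 + 0.5·0.0668872 = 0.10011.
P(II | observation) = 0.0334436 / 0.10011 = 0.334068.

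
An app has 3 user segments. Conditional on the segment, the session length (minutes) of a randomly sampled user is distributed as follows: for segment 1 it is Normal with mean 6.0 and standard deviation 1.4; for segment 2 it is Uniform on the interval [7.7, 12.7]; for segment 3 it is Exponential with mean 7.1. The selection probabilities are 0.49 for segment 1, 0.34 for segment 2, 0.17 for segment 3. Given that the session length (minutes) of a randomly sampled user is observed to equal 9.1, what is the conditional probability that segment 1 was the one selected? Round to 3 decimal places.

0.139

Likelihoods f(9.1 | ·): 1: 0.0245525; 2: 0.2; 3: 0.0390941.
Posterior ∝ prior × likelihood. Numerator for 1: 0.49·0.0245525 = 0.0120307.
Normalizing constant: 0.49·0.0245525 + 0.34·0.2 + 0.17·0.0390941 = 0.0866767.
P(1 | observation) = 0.0120307 / 0.0866767 = 0.1388.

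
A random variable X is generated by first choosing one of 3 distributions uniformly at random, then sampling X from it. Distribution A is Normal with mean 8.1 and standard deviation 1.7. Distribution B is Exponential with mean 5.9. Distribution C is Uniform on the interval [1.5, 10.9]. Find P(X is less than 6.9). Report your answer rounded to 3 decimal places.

Conditional on each component, P(X < 6.9): A: 0.240131; B: 0.689475; C: 0.574468.
By total probability, P(X < 6.9) = 0.333333·0.240131 + 0.333333·0.689475 + 0.333333·0.574468 = 0.501358.

0.501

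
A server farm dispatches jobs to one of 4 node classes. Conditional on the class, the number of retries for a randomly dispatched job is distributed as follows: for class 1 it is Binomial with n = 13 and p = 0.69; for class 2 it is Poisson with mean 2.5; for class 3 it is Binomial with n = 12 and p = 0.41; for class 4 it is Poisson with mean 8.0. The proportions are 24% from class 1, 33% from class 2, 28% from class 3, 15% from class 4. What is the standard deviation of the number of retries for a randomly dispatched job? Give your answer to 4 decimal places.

3.2239

Per component, 1: μ=8.97, E[X²]=83.2416; 2: μ=2.5, E[X²]=8.75; 3: μ=4.92, E[X²]=27.1092; 4: μ=8, E[X²]=72.
E[X] = 0.24·8.97 + 0.33·2.5 + 0.28·4.92 + 0.15·8 = 5.5554.
E[X²] = 0.24·83.2416 + 0.33·8.75 + 0.28·27.1092 + 0.15·72 = 41.2561.
Var(X) = E[X²] − (E[X])² = 41.2561 − 30.8625 = 10.3936.
SD(X) = √10.3936 = 3.22391.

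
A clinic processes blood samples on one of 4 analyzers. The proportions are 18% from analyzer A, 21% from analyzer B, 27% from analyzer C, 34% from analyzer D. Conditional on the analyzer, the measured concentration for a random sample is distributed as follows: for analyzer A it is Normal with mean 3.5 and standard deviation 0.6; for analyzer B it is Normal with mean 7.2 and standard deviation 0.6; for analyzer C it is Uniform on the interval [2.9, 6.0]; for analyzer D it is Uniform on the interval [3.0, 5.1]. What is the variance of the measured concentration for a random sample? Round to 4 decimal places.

2.2134

Per component, A: μ=3.5, E[X²]=12.61; B: μ=7.2, E[X²]=52.2; C: μ=4.45, E[X²]=20.6033; D: μ=4.05, E[X²]=16.77.
E[X] = 0.18·3.5 + 0.21·7.2 + 0.27·4.45 + 0.34·4.05 = 4.7205.
E[X²] = 0.18·12.61 + 0.21·52.2 + 0.27·20.6033 + 0.34·16.77 = 24.4965.
Var(X) = E[X²] − (E[X])² = 24.4965 − 22.2831 = 2.21338.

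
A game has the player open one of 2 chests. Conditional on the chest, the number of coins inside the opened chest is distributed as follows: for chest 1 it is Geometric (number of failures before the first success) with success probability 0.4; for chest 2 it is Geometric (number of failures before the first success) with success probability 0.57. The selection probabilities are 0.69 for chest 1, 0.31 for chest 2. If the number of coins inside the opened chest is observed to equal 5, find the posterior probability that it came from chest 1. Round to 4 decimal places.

0.8920

Likelihoods P(X=5 | ·): 1: 0.031104; 2: 0.00837948.
Posterior ∝ prior × likelihood. Numerator for 1: 0.69·0.031104 = 0.0214618.
Normalizing constant: 0.69·0.031104 + 0.31·0.00837948 = 0.0240594.
P(1 | observation) = 0.0214618 / 0.0240594 = 0.892032.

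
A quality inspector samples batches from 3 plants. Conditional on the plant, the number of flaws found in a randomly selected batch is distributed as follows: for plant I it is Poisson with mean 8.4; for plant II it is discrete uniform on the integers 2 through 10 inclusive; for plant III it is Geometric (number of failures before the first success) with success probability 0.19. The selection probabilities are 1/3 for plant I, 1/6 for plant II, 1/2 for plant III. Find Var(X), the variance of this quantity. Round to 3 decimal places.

18.554

Per component, I: μ=8.4, E[X²]=78.96; II: μ=6, E[X²]=42.6667; III: μ=4.26316, E[X²]=40.6122.
E[X] = 0.333333·8.4 + 0.166667·6 + 0.5·4.26316 = 5.93158.
E[X²] = 0.333333·78.96 + 0.166667·42.6667 + 0.5·40.6122 = 53.7372.
Var(X) = E[X²] − (E[X])² = 53.7372 − 35.1836 = 18.5536.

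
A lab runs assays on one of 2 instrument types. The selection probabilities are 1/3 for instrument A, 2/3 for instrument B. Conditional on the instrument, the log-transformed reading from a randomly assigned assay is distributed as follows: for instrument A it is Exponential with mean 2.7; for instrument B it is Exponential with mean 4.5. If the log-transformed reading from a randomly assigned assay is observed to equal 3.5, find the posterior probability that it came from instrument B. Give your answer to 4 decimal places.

Likelihoods f(3.5 | ·): A: 0.101312; B: 0.102095.
Posterior ∝ prior × likelihood. Numerator for B: 0.666667·0.102095 = 0.0680631.
Normalizing constant: 0.333333·0.101312 + 0.666667·0.102095 = 0.101834.
P(B | observation) = 0.0680631 / 0.101834 = 0.668374.

0.6684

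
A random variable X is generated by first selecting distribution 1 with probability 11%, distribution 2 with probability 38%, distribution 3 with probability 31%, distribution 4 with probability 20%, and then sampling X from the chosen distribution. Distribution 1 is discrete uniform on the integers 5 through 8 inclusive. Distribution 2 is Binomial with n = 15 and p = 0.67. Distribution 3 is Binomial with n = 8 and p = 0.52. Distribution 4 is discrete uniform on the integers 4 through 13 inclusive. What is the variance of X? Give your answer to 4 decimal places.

Per component, 1: μ=6.5, E[X²]=43.5; 2: μ=10.05, E[X²]=104.319; 3: μ=4.16, E[X²]=19.3024; 4: μ=8.5, E[X²]=80.5.
E[X] = 0.11·6.5 + 0.38·10.05 + 0.31·4.16 + 0.2·8.5 = 7.5236.
E[X²] = 0.11·43.5 + 0.38·104.319 + 0.31·19.3024 + 0.2·80.5 = 66.51.
Var(X) = E[X²] − (E[X])² = 66.51 − 56.6046 = 9.90541.

9.9054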